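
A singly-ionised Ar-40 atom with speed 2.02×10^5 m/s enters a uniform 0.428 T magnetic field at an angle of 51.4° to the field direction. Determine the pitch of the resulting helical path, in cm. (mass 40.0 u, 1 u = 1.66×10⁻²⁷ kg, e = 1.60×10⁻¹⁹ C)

pitch ≈ 76.8 cm

The velocity component along B is v∥ = v cos51.4° = 1.26×10^5 m/s.
The cyclotron period T = 2πm/(qB) = 6.09×10^-6 s is set by m, q, B alone.
Pitch = v∥·T = (1.26×10^5)(6.09×10^-6) = 0.768 m.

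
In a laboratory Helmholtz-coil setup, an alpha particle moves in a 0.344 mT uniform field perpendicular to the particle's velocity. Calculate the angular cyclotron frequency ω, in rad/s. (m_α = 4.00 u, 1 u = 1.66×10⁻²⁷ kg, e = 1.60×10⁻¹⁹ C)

ω ≈ 1.66×10^4 rad/s

ω = qB/m = (2×1.60×10^-19)(3.44×10^-4) / (6.64×10^-27) = 1.66×10^4 rad/s.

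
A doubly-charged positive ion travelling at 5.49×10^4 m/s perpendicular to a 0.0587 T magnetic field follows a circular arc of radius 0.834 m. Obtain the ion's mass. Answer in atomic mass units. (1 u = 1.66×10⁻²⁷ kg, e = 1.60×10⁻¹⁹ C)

m ≈ 172 u

qvB = mv²/r ⇒ m = qBr/v.
m = (2×1.60×10^-19)(0.0587)(0.834) / (5.49×10^4) = 2.85×10^-25 kg = 172 u.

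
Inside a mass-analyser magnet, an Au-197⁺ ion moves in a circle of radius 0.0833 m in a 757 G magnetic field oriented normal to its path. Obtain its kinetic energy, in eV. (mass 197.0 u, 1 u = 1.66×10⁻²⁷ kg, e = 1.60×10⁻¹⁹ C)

v = qBr/m = (1×1.60×10^-19)(0.0757)(0.0833) / (3.27×10^-25) = 3090 m/s.
K = ½mv² = 0.5·(3.27×10^-25)·(3090)² = 1.56×10^-18 J = 9.73 eV.

K ≈ 9.73 eV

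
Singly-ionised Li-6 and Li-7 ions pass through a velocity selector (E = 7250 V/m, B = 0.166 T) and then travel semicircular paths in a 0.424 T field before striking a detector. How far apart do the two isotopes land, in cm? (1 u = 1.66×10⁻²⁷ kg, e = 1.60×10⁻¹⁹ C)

Δd ≈ 0.214 cm

Both emerge at v = E/B₁ = 4.37×10^4 m/s.
r = mv/(qB₂), so r₁ = 6.41×10^-3 m and r₂ = 7.48×10^-3 m, giving Δr = 1.07×10^-3 m.
After a semicircle each ion lands a diameter 2r from the entry slit, so the separation is 2Δr = 2.14×10^-3 m.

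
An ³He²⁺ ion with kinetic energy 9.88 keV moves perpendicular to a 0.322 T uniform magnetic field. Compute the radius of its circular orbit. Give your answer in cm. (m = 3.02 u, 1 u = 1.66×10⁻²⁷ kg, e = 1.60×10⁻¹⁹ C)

Convert the energy: K = 9.88 keV = 1.58×10^-15 J.
v = √(2K/m) = √(2·1.58×10^-15/5.01×10^-27) = 7.94×10^5 m/s.
r = mv/(qB) = (5.01×10^-27)(7.94×10^5) / [(2×1.60×10^-19)(0.322)] = 0.0386 m.

r ≈ 3.86 cm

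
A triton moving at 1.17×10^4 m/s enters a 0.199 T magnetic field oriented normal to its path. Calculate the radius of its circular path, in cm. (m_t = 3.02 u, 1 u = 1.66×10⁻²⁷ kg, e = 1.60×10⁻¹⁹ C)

r ≈ 0.184 cm

The magnetic force provides the centripetal force: qvB = mv²/r, so r = mv/(qB).
r = (5.01×10^-27 kg)(1.17×10^4 m/s) / [(1×1.60×10^-19 C)(0.199 T)] = 1.84×10^-3 m.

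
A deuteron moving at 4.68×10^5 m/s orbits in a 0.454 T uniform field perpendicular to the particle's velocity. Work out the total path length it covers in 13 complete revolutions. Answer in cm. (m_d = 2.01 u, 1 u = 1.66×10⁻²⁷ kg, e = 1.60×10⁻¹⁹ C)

L ≈ 176 cm

r = mv/(qB) = 0.0215 m, so one revolution covers 2πr = 0.135 m.
In 13 revolutions: L = 13·2πr = 1.76 m.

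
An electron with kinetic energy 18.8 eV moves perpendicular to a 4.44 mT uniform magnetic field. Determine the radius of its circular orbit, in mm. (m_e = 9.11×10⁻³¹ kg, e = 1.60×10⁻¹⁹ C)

Convert the energy: K = 18.8 eV = 3.01×10^-18 J.
v = √(2K/m) = √(2·3.01×10^-18/9.11×10^-31) = 2.57×10^6 m/s.
r = mv/(qB) = (9.11×10^-31)(2.57×10^6) / [(1×1.60×10^-19)(4.44×10^-3)] = 3.30×10^-3 m.

r ≈ 3.30 mm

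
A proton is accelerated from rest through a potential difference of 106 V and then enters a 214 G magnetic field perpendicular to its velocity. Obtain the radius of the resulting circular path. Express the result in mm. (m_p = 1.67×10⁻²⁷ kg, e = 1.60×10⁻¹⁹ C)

The kinetic energy gained is K = qV = (1×1.60×10^-19)(106) = 1.70×10^-17 J.
v = √(2K/m) = 1.43×10^5 m/s.
r = mv/(qB) = (1.67×10^-27)(1.43×10^5) / [(1×1.60×10^-19)(0.0214)] = 0.0695 m.

r ≈ 69.5 mm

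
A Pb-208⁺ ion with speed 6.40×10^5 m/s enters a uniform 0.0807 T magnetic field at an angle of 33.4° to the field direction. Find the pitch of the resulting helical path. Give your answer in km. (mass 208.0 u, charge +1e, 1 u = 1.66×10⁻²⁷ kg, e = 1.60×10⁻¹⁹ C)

pitch ≈ 0.0898 km

The velocity component along B is v∥ = v cos33.4° = 5.34×10^5 m/s.
The cyclotron period T = 2πm/(qB) = 1.68×10^-4 s is set by m, q, B alone.
Pitch = v∥·T = (5.34×10^5)(1.68×10^-4) = 89.8 m.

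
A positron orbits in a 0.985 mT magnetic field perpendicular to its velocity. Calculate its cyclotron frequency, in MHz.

f ≈ 27.5 MHz

f = qB/(2πm) = (1×1.60×10^-19)(9.85×10^-4) / [2π(9.11×10^-31)] = 2.75×10^7 Hz.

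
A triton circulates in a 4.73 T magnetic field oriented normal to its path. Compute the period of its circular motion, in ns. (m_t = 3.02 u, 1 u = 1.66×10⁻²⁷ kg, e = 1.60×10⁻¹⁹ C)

The cyclotron period is independent of speed: T = 2πm/(qB).
T = 2π(5.01×10^-27) / [(1×1.60×10^-19)(4.73)] = 4.16×10^-8 s.

T ≈ 41.6 ns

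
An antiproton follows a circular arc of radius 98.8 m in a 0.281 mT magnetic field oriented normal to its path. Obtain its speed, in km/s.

v ≈ 2660 km/s

From qvB = mv²/r, v = qBr/m.
v = (1×1.60×10^-19)(2.81×10^-4)(98.8) / (1.67×10^-27) = 2.66×10^6 m/s.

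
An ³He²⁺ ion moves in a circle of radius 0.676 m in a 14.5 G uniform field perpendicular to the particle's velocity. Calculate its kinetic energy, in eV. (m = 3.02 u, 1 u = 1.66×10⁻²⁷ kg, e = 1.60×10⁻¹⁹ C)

K ≈ 61.3 eV

v = qBr/m = (2×1.60×10^-19)(1.45×10^-3)(0.676) / (5.01×10^-27) = 6.26×10^4 m/s.
K = ½mv² = 0.5·(5.01×10^-27)·(6.26×10^4)² = 9.81×10^-18 J = 61.3 eV.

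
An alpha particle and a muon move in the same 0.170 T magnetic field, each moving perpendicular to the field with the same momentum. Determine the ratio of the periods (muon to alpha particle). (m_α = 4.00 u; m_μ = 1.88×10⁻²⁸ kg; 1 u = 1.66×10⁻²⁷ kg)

ratio ≈ 0.0566

T = 2πm/(qB) is independent of speed, so T₂/T₁ = (m₂/q₂)/(m₁/q₁).
T_{muon}/T_{alpha particle} = (1.88×10^-28/1e) / (6.64×10^-27/2e) = 0.0566.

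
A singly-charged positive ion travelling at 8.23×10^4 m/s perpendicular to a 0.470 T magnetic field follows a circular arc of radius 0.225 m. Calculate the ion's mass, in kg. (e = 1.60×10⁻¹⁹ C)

m ≈ 2.06×10^-25 kg

qvB = mv²/r ⇒ m = qBr/v.
m = (1×1.60×10^-19)(0.470)(0.225) / (8.23×10^4) = 2.06×10^-25 kg.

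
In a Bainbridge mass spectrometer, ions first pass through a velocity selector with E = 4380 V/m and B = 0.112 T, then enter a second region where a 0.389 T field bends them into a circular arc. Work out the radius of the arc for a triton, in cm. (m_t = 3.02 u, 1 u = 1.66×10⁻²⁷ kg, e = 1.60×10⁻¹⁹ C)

The selector passes v = E/B = 4380/0.112 = 3.91×10^4 m/s.
In the deflection region, r = mv/(qB₂) = (5.01×10^-27)(3.91×10^4) / [(1×1.60×10^-19)(0.389)] = 3.15×10^-3 m.

r ≈ 0.315 cm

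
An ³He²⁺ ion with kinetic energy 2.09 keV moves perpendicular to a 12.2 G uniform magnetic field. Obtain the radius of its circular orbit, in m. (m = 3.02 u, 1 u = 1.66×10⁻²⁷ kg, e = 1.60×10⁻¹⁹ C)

r ≈ 4.69 m

Convert the energy: K = 2.09 keV = 3.34×10^-16 J.
v = √(2K/m) = √(2·3.34×10^-16/5.01×10^-27) = 3.65×10^5 m/s.
r = mv/(qB) = (5.01×10^-27)(3.65×10^5) / [(2×1.60×10^-19)(1.22×10^-3)] = 4.69 m.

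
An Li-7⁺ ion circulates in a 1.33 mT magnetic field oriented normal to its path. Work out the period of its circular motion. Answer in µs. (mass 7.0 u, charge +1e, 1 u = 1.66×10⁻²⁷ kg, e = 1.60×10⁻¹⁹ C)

T ≈ 343 µs

The cyclotron period is independent of speed: T = 2πm/(qB).
T = 2π(1.16×10^-26) / [(1×1.60×10^-19)(1.33×10^-3)] = 3.43×10^-4 s.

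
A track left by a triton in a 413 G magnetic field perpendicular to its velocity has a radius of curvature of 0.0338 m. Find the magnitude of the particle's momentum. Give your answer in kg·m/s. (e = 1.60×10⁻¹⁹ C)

Since qvB = mv²/r, the momentum p = mv = qBr.
p = (1×1.60×10^-19)(0.0413)(0.0338) = 2.23×10^-22 kg·m/s.

p ≈ 2.23×10^-22 kg·m/s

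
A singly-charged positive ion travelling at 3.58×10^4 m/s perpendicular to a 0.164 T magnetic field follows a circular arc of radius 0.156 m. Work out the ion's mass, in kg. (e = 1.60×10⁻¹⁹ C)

qvB = mv²/r ⇒ m = qBr/v.
m = (1×1.60×10^-19)(0.164)(0.156) / (3.58×10^4) = 1.14×10^-25 kg.

m ≈ 1.14×10^-25 kg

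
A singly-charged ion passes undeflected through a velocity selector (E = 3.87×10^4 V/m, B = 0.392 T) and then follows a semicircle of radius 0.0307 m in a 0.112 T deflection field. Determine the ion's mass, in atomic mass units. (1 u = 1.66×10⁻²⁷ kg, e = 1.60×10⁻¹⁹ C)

v = E/B₁ = 9.87×10^4 m/s.
From r = mv/(qB₂), m = qB₂r/v = (1×1.60×10^-19)(0.112)(0.0307) / (9.87×10^4) = 5.57×10^-27 kg.
In atomic mass units: m = 5.57×10^-27 / 1.66×10^-27 = 3.36 u.

m ≈ 3.36 u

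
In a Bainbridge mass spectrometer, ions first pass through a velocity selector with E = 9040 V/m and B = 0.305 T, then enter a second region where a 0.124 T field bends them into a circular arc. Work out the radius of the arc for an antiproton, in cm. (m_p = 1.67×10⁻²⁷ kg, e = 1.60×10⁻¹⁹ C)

The selector passes v = E/B = 9040/0.305 = 2.96×10^4 m/s.
In the deflection region, r = mv/(qB₂) = (1.67×10^-27)(2.96×10^4) / [(1×1.60×10^-19)(0.124)] = 2.49×10^-3 m.

r ≈ 0.249 cm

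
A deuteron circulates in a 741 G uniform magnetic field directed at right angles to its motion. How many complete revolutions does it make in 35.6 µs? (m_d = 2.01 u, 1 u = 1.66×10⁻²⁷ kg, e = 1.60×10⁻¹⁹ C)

N = 20

T = 2πm/(qB) = 2π(3.3366×10^-27) / [(1×1.60×10^-19)(0.0741)] = 1.7683×10^-6 s.
N = t/T = 3.56×10^-5 / 1.7683×10^-6 ≈ 20.13, so 20 complete revolutions.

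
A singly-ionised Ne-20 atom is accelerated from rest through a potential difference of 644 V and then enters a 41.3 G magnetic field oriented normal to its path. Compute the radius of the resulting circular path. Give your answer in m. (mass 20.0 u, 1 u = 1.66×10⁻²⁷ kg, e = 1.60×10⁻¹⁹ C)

r ≈ 3.96 m

The kinetic energy gained is K = qV = (1×1.60×10^-19)(644) = 1.03×10^-16 J.
v = √(2K/m) = 7.88×10^4 m/s.
r = mv/(qB) = (3.32×10^-26)(7.88×10^4) / [(1×1.60×10^-19)(4.13×10^-3)] = 3.96 m.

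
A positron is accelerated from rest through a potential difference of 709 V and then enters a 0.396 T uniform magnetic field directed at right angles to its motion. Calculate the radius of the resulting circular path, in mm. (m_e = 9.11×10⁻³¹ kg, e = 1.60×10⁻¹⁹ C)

The kinetic energy gained is K = qV = (1×1.60×10^-19)(709) = 1.13×10^-16 J.
v = √(2K/m) = 1.58×10^7 m/s.
r = mv/(qB) = (9.11×10^-31)(1.58×10^7) / [(1×1.60×10^-19)(0.396)] = 2.27×10^-4 m.

r ≈ 0.227 mm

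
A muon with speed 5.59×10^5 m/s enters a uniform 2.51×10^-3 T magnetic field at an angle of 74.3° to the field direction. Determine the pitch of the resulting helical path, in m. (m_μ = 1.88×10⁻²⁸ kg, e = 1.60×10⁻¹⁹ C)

The velocity component along B is v∥ = v cos74.3° = 1.51×10^5 m/s.
The cyclotron period T = 2πm/(qB) = 2.94×10^-6 s is set by m, q, B alone.
Pitch = v∥·T = (1.51×10^5)(2.94×10^-6) = 0.445 m.

pitch ≈ 0.445 m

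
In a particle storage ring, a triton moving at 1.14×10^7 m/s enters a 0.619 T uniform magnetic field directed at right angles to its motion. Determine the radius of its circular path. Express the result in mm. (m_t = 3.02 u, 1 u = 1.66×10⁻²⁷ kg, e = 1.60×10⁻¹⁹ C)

r ≈ 577 mm

The magnetic force provides the centripetal force: qvB = mv²/r, so r = mv/(qB).
r = (5.01×10^-27 kg)(1.14×10^7 m/s) / [(1×1.60×10^-19 C)(0.619 T)] = 0.577 m.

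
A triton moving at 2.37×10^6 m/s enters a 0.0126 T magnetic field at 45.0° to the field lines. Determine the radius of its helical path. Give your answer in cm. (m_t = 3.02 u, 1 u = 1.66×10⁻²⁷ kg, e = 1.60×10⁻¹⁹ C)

r ≈ 417 cm

Only the perpendicular component v⊥ = v sin45.0° = 1.68×10^6 m/s is bent by the field.
r = m v⊥ /(qB) = (5.01×10^-27)(1.68×10^6) / [(1×1.60×10^-19)(0.0126)] = 4.17 m.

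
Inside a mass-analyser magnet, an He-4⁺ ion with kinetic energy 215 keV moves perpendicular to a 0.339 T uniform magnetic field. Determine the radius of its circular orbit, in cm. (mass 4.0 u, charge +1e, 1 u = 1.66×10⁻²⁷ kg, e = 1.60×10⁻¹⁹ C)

Convert the energy: K = 215 keV = 3.44×10^-14 J.
v = √(2K/m) = √(2·3.44×10^-14/6.64×10^-27) = 3.22×10^6 m/s.
r = mv/(qB) = (6.64×10^-27)(3.22×10^6) / [(1×1.60×10^-19)(0.339)] = 0.394 m.

r ≈ 39.4 cm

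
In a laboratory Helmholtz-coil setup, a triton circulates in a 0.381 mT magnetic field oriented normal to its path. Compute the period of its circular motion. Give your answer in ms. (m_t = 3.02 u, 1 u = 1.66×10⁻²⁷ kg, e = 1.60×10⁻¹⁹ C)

The cyclotron period is independent of speed: T = 2πm/(qB).
T = 2π(5.01×10^-27) / [(1×1.60×10^-19)(3.81×10^-4)] = 5.17×10^-4 s.

T ≈ 0.517 ms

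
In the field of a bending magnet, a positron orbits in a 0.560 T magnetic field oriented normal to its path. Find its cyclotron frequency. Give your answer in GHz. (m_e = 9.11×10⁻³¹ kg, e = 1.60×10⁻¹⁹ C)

f ≈ 15.7 GHz

f = qB/(2πm) = (1×1.60×10^-19)(0.560) / [2π(9.11×10^-31)] = 1.57×10^10 Hz.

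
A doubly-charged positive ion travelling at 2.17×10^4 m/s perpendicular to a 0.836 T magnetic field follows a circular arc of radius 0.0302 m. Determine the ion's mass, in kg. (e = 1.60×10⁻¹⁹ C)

m ≈ 3.72×10^-25 kg

qvB = mv²/r ⇒ m = qBr/v.
m = (2×1.60×10^-19)(0.836)(0.0302) / (2.17×10^4) = 3.72×10^-25 kg.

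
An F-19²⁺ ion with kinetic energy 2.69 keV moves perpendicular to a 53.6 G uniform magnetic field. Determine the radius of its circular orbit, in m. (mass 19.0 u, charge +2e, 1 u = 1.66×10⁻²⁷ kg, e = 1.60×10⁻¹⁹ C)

r ≈ 3.04 m

Convert the energy: K = 2.69 keV = 4.30×10^-16 J.
v = √(2K/m) = √(2·4.30×10^-16/3.15×10^-26) = 1.65×10^5 m/s.
r = mv/(qB) = (3.15×10^-26)(1.65×10^5) / [(2×1.60×10^-19)(5.36×10^-3)] = 3.04 m.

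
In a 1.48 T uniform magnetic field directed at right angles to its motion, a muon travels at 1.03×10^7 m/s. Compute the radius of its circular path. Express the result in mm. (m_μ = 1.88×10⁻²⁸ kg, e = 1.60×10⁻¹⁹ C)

The magnetic force provides the centripetal force: qvB = mv²/r, so r = mv/(qB).
r = (1.88×10^-28 kg)(1.03×10^7 m/s) / [(1×1.60×10^-19 C)(1.48 T)] = 8.18×10^-3 m.

r ≈ 8.18 mm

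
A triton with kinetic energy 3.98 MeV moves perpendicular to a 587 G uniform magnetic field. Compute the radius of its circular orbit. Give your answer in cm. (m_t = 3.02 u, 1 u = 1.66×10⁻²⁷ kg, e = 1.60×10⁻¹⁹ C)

r ≈ 851 cm

Convert the energy: K = 3.98 MeV = 6.37×10^-13 J.
v = √(2K/m) = √(2·6.37×10^-13/5.01×10^-27) = 1.59×10^7 m/s.
r = mv/(qB) = (5.01×10^-27)(1.59×10^7) / [(1×1.60×10^-19)(0.0587)] = 8.51 m.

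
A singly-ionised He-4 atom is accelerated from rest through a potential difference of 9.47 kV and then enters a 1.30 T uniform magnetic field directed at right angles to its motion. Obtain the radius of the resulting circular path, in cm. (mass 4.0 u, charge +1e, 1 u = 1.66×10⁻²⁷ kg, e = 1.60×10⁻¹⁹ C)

The kinetic energy gained is K = qV = (1×1.60×10^-19)(9470) = 1.52×10^-15 J.
v = √(2K/m) = 6.76×10^5 m/s.
r = mv/(qB) = (6.64×10^-27)(6.76×10^5) / [(1×1.60×10^-19)(1.30)] = 0.0216 m.

r ≈ 2.16 cm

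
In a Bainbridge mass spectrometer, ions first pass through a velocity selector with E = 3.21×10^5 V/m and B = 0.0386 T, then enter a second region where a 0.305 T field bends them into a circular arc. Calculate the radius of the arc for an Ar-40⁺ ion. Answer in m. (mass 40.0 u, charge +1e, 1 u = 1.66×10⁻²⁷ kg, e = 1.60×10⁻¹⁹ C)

The selector passes v = E/B = 3.21×10^5/0.0386 = 8.32×10^6 m/s.
In the deflection region, r = mv/(qB₂) = (6.64×10^-26)(8.32×10^6) / [(1×1.60×10^-19)(0.305)] = 11.3 m.

r ≈ 11.3 m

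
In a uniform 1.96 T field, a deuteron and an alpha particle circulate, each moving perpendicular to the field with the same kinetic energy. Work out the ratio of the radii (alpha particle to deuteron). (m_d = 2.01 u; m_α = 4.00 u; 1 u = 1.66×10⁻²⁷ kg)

r = √(2mK)/(qB) ⇒ at equal K, r ∝ √m/q.
r_{alpha particle}/r_{deuteron} = 0.705.

ratio ≈ 0.705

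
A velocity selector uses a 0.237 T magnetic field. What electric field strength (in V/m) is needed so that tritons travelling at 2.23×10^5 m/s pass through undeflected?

E ≈ 5.29×10^4 V/m

qE = qvB ⇒ E = vB = (2.23×10^5)(0.237) = 5.29×10^4 V/m.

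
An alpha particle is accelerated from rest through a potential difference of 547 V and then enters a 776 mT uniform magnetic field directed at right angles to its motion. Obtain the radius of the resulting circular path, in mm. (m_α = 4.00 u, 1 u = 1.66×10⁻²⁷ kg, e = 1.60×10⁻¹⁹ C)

The kinetic energy gained is K = qV = (2×1.60×10^-19)(547) = 1.75×10^-16 J.
v = √(2K/m) = 2.30×10^5 m/s.
r = mv/(qB) = (6.64×10^-27)(2.30×10^5) / [(2×1.60×10^-19)(0.776)] = 6.14×10^-3 m.

r ≈ 6.14 mm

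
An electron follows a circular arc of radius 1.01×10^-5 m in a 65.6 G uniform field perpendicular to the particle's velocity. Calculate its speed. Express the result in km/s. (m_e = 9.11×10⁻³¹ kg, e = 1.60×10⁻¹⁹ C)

v ≈ 11.6 km/s

From qvB = mv²/r, v = qBr/m.
v = (1×1.60×10^-19)(6.56×10^-3)(1.01×10^-5) / (9.11×10^-31) = 1.16×10^4 m/s.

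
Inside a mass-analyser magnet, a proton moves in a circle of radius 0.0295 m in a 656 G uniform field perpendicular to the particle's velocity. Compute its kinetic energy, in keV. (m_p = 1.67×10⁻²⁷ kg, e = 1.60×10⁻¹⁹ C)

K ≈ 0.179 keV

v = qBr/m = (1×1.60×10^-19)(0.0656)(0.0295) / (1.67×10^-27) = 1.85×10^5 m/s.
K = ½mv² = 0.5·(1.67×10^-27)·(1.85×10^5)² = 2.87×10^-17 J = 0.179 keV.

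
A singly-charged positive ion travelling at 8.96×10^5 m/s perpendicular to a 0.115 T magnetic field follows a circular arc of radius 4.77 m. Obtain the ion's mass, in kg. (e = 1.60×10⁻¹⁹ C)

qvB = mv²/r ⇒ m = qBr/v.
m = (1×1.60×10^-19)(0.115)(4.77) / (8.96×10^5) = 9.80×10^-26 kg.

m ≈ 9.80×10^-26 kg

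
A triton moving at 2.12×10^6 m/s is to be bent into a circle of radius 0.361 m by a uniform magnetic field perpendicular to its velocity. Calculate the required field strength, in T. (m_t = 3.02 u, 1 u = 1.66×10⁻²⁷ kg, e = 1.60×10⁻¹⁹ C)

B ≈ 0.184 T

qvB = mv²/r gives B = mv/(qr).
B = (5.01×10^-27)(2.12×10^6) / [(1×1.60×10^-19)(0.361)] = 0.184 T.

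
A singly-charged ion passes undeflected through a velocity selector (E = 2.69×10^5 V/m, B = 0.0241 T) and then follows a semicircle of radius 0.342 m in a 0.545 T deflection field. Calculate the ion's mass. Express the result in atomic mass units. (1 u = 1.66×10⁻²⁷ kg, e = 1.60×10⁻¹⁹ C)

v = E/B₁ = 1.12×10^7 m/s.
From r = mv/(qB₂), m = qB₂r/v = (1×1.60×10^-19)(0.545)(0.342) / (1.12×10^7) = 2.67×10^-27 kg.
In atomic mass units: m = 2.67×10^-27 / 1.66×10^-27 = 1.61 u.

m ≈ 1.61 u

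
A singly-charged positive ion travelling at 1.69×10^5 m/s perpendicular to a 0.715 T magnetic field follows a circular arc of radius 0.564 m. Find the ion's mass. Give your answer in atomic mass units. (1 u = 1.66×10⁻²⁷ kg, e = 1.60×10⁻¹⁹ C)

qvB = mv²/r ⇒ m = qBr/v.
m = (1×1.60×10^-19)(0.715)(0.564) / (1.69×10^5) = 3.82×10^-25 kg = 230 u.

m ≈ 230 u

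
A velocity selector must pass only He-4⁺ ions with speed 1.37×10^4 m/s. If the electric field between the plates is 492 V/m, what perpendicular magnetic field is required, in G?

qE = qvB ⇒ B = E/v = (492) / (1.37×10^4) = 0.0359 T.

B ≈ 359 G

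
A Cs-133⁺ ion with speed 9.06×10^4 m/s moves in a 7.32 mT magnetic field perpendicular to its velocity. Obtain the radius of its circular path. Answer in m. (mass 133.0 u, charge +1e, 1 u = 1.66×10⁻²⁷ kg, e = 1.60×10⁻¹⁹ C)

The magnetic force provides the centripetal force: qvB = mv²/r, so r = mv/(qB).
r = (2.21×10^-25 kg)(9.06×10^4 m/s) / [(1×1.60×10^-19 C)(7.32×10^-3 T)] = 17.1 m.

r ≈ 17.1 m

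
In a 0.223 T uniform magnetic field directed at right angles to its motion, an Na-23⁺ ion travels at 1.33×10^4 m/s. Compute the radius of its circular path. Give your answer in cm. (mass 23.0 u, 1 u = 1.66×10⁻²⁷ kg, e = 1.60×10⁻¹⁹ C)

The magnetic force provides the centripetal force: qvB = mv²/r, so r = mv/(qB).
r = (3.82×10^-26 kg)(1.33×10^4 m/s) / [(1×1.60×10^-19 C)(0.223 T)] = 0.0142 m.

r ≈ 1.42 cm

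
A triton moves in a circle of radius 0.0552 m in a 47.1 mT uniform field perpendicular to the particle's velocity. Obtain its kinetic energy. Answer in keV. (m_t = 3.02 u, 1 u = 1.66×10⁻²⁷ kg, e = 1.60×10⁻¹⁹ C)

v = qBr/m = (1×1.60×10^-19)(0.0471)(0.0552) / (5.01×10^-27) = 8.30×10^4 m/s.
K = ½mv² = 0.5·(5.01×10^-27)·(8.30×10^4)² = 1.73×10^-17 J = 0.108 keV.

K ≈ 0.108 keV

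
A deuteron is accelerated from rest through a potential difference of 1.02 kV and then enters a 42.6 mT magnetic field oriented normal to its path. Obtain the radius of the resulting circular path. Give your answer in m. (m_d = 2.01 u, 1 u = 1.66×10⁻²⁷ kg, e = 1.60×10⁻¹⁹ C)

r ≈ 0.153 m

The kinetic energy gained is K = qV = (1×1.60×10^-19)(1020) = 1.63×10^-16 J.
v = √(2K/m) = 3.13×10^5 m/s.
r = mv/(qB) = (3.34×10^-27)(3.13×10^5) / [(1×1.60×10^-19)(0.0426)] = 0.153 m.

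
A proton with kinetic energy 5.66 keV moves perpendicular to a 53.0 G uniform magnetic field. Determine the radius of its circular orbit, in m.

r ≈ 2.05 m

Convert the energy: K = 5.66 keV = 9.06×10^-16 J.
v = √(2K/m) = √(2·9.06×10^-16/1.67×10^-27) = 1.04×10^6 m/s.
r = mv/(qB) = (1.67×10^-27)(1.04×10^6) / [(1×1.60×10^-19)(5.30×10^-3)] = 2.05 m.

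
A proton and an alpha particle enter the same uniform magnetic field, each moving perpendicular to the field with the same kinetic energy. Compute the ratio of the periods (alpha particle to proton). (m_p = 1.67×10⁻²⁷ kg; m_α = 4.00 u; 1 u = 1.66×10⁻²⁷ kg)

T = 2πm/(qB) is independent of speed, so T₂/T₁ = (m₂/q₂)/(m₁/q₁).
T_{alpha particle}/T_{proton} = (6.64×10^-27/2e) / (1.67×10^-27/1e) = 1.99.

ratio ≈ 1.99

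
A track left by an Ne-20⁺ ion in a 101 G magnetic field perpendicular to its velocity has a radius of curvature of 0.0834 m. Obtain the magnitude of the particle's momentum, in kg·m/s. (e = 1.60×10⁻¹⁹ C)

p ≈ 1.35×10^-22 kg·m/s

Since qvB = mv²/r, the momentum p = mv = qBr.
p = (1×1.60×10^-19)(0.0101)(0.0834) = 1.35×10^-22 kg·m/s.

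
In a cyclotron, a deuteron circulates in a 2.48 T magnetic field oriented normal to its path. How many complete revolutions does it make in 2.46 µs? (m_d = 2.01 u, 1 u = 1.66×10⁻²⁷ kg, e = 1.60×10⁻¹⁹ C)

T = 2πm/(qB) = 2π(3.3366×10^-27) / [(1×1.60×10^-19)(2.48)] = 5.2834×10^-8 s.
N = t/T = 2.46×10^-6 / 5.2834×10^-8 ≈ 46.56, so 46 complete revolutions.

N = 46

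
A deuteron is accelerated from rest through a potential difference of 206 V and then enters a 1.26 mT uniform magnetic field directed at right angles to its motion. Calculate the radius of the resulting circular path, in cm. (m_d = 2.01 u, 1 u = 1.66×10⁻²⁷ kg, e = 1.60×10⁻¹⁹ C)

r ≈ 233 cm

The kinetic energy gained is K = qV = (1×1.60×10^-19)(206) = 3.30×10^-17 J.
v = √(2K/m) = 1.41×10^5 m/s.
r = mv/(qB) = (3.34×10^-27)(1.41×10^5) / [(1×1.60×10^-19)(1.26×10^-3)] = 2.33 m.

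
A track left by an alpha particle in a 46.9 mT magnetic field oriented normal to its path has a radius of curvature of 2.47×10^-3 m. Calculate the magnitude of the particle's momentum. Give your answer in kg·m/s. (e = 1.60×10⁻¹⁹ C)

p ≈ 3.71×10^-23 kg·m/s

Since qvB = mv²/r, the momentum p = mv = qBr.
p = (2×1.60×10^-19)(0.0469)(2.47×10^-3) = 3.71×10^-23 kg·m/s.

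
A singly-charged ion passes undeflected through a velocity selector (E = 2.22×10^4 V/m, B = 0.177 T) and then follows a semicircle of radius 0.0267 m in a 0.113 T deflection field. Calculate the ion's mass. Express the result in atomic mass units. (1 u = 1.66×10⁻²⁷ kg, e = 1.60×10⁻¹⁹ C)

v = E/B₁ = 1.25×10^5 m/s.
From r = mv/(qB₂), m = qB₂r/v = (1×1.60×10^-19)(0.113)(0.0267) / (1.25×10^5) = 3.85×10^-27 kg.
In atomic mass units: m = 3.85×10^-27 / 1.66×10^-27 = 2.32 u.

m ≈ 2.32 u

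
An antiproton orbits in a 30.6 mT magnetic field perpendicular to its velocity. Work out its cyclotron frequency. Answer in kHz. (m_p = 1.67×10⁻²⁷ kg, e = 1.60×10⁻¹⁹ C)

f = qB/(2πm) = (1×1.60×10^-19)(0.0306) / [2π(1.67×10^-27)] = 4.67×10^5 Hz.

f ≈ 467 kHz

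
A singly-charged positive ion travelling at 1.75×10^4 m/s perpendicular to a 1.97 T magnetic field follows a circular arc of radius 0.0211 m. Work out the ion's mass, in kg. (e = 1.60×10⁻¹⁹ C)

qvB = mv²/r ⇒ m = qBr/v.
m = (1×1.60×10^-19)(1.97)(0.0211) / (1.75×10^4) = 3.80×10^-25 kg.

m ≈ 3.80×10^-25 kg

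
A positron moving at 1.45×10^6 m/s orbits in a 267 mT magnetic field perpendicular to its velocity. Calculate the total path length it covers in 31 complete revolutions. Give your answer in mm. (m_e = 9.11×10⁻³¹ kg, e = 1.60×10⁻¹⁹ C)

L ≈ 6.02 mm

r = mv/(qB) = 3.09×10^-5 m, so one revolution covers 2πr = 1.94×10^-4 m.
In 31 revolutions: L = 31·2πr = 6.02×10^-3 m.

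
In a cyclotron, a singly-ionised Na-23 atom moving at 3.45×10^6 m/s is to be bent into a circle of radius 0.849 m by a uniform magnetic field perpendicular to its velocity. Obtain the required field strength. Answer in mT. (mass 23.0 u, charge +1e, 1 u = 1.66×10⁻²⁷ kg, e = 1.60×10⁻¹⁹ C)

B ≈ 970 mT

qvB = mv²/r gives B = mv/(qr).
B = (3.82×10^-26)(3.45×10^6) / [(1×1.60×10^-19)(0.849)] = 0.970 T.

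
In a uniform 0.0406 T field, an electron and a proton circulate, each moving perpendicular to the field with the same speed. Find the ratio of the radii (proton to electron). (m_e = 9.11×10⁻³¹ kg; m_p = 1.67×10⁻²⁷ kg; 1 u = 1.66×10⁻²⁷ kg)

r = mv/(qB) ⇒ at equal v, r ∝ m/q.
r_{proton}/r_{electron} = 1830.

ratio ≈ 1830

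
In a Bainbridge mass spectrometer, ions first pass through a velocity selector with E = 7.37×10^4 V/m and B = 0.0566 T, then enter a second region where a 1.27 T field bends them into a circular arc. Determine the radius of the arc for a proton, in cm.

r ≈ 1.07 cm

The selector passes v = E/B = 7.37×10^4/0.0566 = 1.30×10^6 m/s.
In the deflection region, r = mv/(qB₂) = (1.67×10^-27)(1.30×10^6) / [(1×1.60×10^-19)(1.27)] = 0.0107 m.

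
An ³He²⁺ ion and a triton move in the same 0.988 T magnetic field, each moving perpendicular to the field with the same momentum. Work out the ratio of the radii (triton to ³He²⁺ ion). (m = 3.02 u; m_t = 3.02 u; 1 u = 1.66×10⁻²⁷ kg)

ratio ≈ 2.00

r = p/(qB) ⇒ at equal p, r ∝ 1/q.
r_{triton}/r_{³He²⁺ ion} = 2.00.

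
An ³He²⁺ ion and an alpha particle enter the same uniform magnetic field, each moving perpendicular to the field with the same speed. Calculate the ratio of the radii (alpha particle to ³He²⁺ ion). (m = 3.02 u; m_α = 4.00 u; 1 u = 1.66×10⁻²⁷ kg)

ratio ≈ 1.32

r = mv/(qB) ⇒ at equal v, r ∝ m/q.
r_{alpha particle}/r_{³He²⁺ ion} = 1.32.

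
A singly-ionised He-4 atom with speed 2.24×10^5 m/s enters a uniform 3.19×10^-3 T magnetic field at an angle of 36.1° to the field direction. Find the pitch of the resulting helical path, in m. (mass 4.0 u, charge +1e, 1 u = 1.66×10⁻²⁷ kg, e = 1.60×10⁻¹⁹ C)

The velocity component along B is v∥ = v cos36.1° = 1.81×10^5 m/s.
The cyclotron period T = 2πm/(qB) = 8.17×10^-5 s is set by m, q, B alone.
Pitch = v∥·T = (1.81×10^5)(8.17×10^-5) = 14.8 m.

pitch ≈ 14.8 m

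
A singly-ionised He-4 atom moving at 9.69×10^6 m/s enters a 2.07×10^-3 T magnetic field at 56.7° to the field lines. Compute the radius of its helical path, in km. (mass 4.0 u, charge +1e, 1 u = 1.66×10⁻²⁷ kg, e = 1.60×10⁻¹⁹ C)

Only the perpendicular component v⊥ = v sin56.7° = 8.10×10^6 m/s is bent by the field.
r = m v⊥ /(qB) = (6.64×10^-27)(8.10×10^6) / [(1×1.60×10^-19)(2.07×10^-3)] = 162 m.

r ≈ 0.162 km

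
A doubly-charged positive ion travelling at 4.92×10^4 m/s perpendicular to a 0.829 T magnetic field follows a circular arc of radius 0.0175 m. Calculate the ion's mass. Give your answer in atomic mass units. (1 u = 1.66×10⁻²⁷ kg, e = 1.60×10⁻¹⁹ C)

qvB = mv²/r ⇒ m = qBr/v.
m = (2×1.60×10^-19)(0.829)(0.0175) / (4.92×10^4) = 9.44×10^-26 kg = 56.8 u.

m ≈ 56.8 u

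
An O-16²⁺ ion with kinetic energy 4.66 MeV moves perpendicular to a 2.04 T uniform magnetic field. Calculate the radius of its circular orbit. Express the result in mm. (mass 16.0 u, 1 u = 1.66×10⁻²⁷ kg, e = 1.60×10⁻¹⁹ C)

Convert the energy: K = 4.66 MeV = 7.46×10^-13 J.
v = √(2K/m) = √(2·7.46×10^-13/2.66×10^-26) = 7.49×10^6 m/s.
r = mv/(qB) = (2.66×10^-26)(7.49×10^6) / [(2×1.60×10^-19)(2.04)] = 0.305 m.

r ≈ 305 mm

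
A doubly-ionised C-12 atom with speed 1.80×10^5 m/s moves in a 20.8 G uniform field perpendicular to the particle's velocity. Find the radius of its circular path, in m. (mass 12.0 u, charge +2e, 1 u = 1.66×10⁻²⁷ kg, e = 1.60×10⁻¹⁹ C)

The magnetic force provides the centripetal force: qvB = mv²/r, so r = mv/(qB).
r = (1.99×10^-26 kg)(1.80×10^5 m/s) / [(2×1.60×10^-19 C)(2.08×10^-3 T)] = 5.39 m.

r ≈ 5.39 m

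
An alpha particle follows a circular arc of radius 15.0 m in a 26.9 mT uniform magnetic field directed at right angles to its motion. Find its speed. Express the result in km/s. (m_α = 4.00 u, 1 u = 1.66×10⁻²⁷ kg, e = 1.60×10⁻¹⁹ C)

v ≈ 19400 km/s

From qvB = mv²/r, v = qBr/m.
v = (2×1.60×10^-19)(0.0269)(15.0) / (6.64×10^-27) = 1.94×10^7 m/s.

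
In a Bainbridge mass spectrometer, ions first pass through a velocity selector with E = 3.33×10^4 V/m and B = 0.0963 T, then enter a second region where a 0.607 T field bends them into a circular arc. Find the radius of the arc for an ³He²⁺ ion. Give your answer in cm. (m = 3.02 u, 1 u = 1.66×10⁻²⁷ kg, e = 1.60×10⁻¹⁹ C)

The selector passes v = E/B = 3.33×10^4/0.0963 = 3.46×10^5 m/s.
In the deflection region, r = mv/(qB₂) = (5.01×10^-27)(3.46×10^5) / [(2×1.60×10^-19)(0.607)] = 8.92×10^-3 m.

r ≈ 0.892 cm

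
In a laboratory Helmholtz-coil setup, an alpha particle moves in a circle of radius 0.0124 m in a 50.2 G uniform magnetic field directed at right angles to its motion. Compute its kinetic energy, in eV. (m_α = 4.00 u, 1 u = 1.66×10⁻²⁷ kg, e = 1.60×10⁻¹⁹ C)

v = qBr/m = (2×1.60×10^-19)(5.02×10^-3)(0.0124) / (6.64×10^-27) = 3000 m/s.
K = ½mv² = 0.5·(6.64×10^-27)·(3000)² = 2.99×10^-20 J = 0.187 eV.

K ≈ 0.187 eV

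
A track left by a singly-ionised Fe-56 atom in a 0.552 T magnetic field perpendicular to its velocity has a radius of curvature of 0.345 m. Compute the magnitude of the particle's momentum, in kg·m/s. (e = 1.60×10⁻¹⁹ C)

Since qvB = mv²/r, the momentum p = mv = qBr.
p = (1×1.60×10^-19)(0.552)(0.345) = 3.05×10^-20 kg·m/s.

p ≈ 3.05×10^-20 kg·m/s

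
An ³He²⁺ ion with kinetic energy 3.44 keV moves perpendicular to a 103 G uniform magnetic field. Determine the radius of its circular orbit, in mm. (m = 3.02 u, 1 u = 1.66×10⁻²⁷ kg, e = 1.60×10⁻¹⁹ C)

Convert the energy: K = 3.44 keV = 5.50×10^-16 J.
v = √(2K/m) = √(2·5.50×10^-16/5.01×10^-27) = 4.69×10^5 m/s.
r = mv/(qB) = (5.01×10^-27)(4.69×10^5) / [(2×1.60×10^-19)(0.0103)] = 0.713 m.

r ≈ 713 mm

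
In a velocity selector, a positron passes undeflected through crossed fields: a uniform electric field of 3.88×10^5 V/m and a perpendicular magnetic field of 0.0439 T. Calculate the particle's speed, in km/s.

For zero net force, qE = qvB, so v = E/B.
v = (3.88×10^5) / (0.0439) = 8.84×10^6 m/s.

v ≈ 8840 km/s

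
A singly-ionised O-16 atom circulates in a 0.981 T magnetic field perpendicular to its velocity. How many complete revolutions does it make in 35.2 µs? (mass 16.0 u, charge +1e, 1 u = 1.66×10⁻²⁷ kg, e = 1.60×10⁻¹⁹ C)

T = 2πm/(qB) = 2π(2.656×10^-26) / [(1×1.60×10^-19)(0.981)] = 1.0632×10^-6 s.
N = t/T = 3.52×10^-5 / 1.0632×10^-6 ≈ 33.11, so 33 complete revolutions.

N = 33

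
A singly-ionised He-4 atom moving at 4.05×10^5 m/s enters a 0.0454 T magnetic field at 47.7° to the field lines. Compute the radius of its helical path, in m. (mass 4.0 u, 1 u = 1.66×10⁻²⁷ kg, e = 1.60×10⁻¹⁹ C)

r ≈ 0.274 m

Only the perpendicular component v⊥ = v sin47.7° = 3.00×10^5 m/s is bent by the field.
r = m v⊥ /(qB) = (6.64×10^-27)(3.00×10^5) / [(1×1.60×10^-19)(0.0454)] = 0.274 m.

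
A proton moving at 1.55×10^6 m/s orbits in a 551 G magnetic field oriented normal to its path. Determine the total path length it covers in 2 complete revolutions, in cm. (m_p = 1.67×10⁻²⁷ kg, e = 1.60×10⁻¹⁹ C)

r = mv/(qB) = 0.294 m, so one revolution covers 2πr = 1.84 m.
In 2 revolutions: L = 2·2πr = 3.69 m.

L ≈ 369 cm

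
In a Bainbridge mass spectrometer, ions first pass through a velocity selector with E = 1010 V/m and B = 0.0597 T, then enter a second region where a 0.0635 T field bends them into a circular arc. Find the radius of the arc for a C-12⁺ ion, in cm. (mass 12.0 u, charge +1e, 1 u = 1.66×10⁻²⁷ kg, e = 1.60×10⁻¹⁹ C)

The selector passes v = E/B = 1010/0.0597 = 1.69×10^4 m/s.
In the deflection region, r = mv/(qB₂) = (1.99×10^-26)(1.69×10^4) / [(1×1.60×10^-19)(0.0635)] = 0.0332 m.

r ≈ 3.32 cm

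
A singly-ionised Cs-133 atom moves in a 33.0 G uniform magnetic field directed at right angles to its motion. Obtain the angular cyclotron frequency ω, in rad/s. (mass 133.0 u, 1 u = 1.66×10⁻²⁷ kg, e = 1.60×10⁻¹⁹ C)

ω ≈ 2390 rad/s

ω = qB/m = (1×1.60×10^-19)(3.30×10^-3) / (2.21×10^-25) = 2390 rad/s.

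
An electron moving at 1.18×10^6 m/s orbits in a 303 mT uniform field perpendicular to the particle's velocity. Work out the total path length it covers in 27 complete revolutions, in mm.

L ≈ 3.76 mm

r = mv/(qB) = 2.22×10^-5 m, so one revolution covers 2πr = 1.39×10^-4 m.
In 27 revolutions: L = 27·2πr = 3.76×10^-3 m.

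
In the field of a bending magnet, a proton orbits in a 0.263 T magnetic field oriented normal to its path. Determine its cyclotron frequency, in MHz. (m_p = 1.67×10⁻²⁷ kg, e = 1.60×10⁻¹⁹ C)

f = qB/(2πm) = (1×1.60×10^-19)(0.263) / [2π(1.67×10^-27)] = 4.01×10^6 Hz.

f ≈ 4.01 MHz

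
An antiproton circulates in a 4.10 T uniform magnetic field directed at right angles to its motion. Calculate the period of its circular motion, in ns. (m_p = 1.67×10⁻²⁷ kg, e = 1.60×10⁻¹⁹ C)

T ≈ 16.0 ns

The cyclotron period is independent of speed: T = 2πm/(qB).
T = 2π(1.67×10^-27) / [(1×1.60×10^-19)(4.10)] = 1.60×10^-8 s.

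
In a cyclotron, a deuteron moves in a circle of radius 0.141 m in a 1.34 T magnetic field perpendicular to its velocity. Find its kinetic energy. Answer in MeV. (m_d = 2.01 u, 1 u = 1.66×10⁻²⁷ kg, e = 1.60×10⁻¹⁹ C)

v = qBr/m = (1×1.60×10^-19)(1.34)(0.141) / (3.34×10^-27) = 9.06×10^6 m/s.
K = ½mv² = 0.5·(3.34×10^-27)·(9.06×10^6)² = 1.37×10^-13 J = 0.856 MeV.

K ≈ 0.856 MeV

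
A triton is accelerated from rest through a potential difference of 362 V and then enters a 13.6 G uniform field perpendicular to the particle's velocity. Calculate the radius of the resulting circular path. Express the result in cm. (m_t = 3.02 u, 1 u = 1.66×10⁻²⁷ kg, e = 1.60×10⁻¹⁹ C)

r ≈ 350 cm

The kinetic energy gained is K = qV = (1×1.60×10^-19)(362) = 5.79×10^-17 J.
v = √(2K/m) = 1.52×10^5 m/s.
r = mv/(qB) = (5.01×10^-27)(1.52×10^5) / [(1×1.60×10^-19)(1.36×10^-3)] = 3.50 m.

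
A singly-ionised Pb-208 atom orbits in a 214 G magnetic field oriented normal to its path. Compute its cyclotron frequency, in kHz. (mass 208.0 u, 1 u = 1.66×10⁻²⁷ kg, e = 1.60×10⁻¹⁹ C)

f ≈ 1.58 kHz

f = qB/(2πm) = (1×1.60×10^-19)(0.0214) / [2π(3.45×10^-25)] = 1580 Hz.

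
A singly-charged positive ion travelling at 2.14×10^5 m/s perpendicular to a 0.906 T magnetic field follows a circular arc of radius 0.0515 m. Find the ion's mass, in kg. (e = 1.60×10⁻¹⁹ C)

m ≈ 3.49×10^-26 kg

qvB = mv²/r ⇒ m = qBr/v.
m = (1×1.60×10^-19)(0.906)(0.0515) / (2.14×10^5) = 3.49×10^-26 kg.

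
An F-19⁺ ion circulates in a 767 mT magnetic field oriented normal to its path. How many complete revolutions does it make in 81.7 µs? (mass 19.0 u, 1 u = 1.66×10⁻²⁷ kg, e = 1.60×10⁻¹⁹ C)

T = 2πm/(qB) = 2π(3.154×10^-26) / [(1×1.60×10^-19)(0.767)] = 1.6148×10^-6 s.
N = t/T = 8.17×10^-5 / 1.6148×10^-6 ≈ 50.59, so 50 complete revolutions.

N = 50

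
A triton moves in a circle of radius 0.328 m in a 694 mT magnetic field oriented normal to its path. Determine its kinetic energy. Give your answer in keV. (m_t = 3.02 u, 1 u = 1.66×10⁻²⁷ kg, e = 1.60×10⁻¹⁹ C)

K ≈ 827 keV

v = qBr/m = (1×1.60×10^-19)(0.694)(0.328) / (5.01×10^-27) = 7.27×10^6 m/s.
K = ½mv² = 0.5·(5.01×10^-27)·(7.27×10^6)² = 1.32×10^-13 J = 827 keV.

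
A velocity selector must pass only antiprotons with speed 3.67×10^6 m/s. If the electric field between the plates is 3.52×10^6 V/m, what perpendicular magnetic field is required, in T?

qE = qvB ⇒ B = E/v = (3.52×10^6) / (3.67×10^6) = 0.959 T.

B ≈ 0.959 T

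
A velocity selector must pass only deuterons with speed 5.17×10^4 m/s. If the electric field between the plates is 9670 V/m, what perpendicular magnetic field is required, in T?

qE = qvB ⇒ B = E/v = (9670) / (5.17×10^4) = 0.187 T.

B ≈ 0.187 T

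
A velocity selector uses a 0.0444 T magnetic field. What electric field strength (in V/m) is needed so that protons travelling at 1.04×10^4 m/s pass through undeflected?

qE = qvB ⇒ E = vB = (1.04×10^4)(0.0444) = 462 V/m.

E ≈ 462 V/m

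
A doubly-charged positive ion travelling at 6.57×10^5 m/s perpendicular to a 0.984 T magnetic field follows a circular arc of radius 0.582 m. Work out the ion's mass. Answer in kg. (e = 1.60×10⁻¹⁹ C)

qvB = mv²/r ⇒ m = qBr/v.
m = (2×1.60×10^-19)(0.984)(0.582) / (6.57×10^5) = 2.79×10^-25 kg.

m ≈ 2.79×10^-25 kg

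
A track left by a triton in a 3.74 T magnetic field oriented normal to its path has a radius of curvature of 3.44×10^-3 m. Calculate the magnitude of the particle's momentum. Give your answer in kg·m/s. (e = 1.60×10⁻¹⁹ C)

p ≈ 2.06×10^-21 kg·m/s

Since qvB = mv²/r, the momentum p = mv = qBr.
p = (1×1.60×10^-19)(3.74)(3.44×10^-3) = 2.06×10^-21 kg·m/s.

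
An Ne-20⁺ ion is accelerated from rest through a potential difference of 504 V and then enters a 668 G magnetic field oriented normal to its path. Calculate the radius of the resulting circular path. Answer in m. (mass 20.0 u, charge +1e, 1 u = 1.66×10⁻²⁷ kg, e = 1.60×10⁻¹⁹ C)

r ≈ 0.217 m

The kinetic energy gained is K = qV = (1×1.60×10^-19)(504) = 8.06×10^-17 J.
v = √(2K/m) = 6.97×10^4 m/s.
r = mv/(qB) = (3.32×10^-26)(6.97×10^4) / [(1×1.60×10^-19)(0.0668)] = 0.217 m.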